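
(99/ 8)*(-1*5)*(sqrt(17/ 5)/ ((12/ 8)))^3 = -187*sqrt(85)/ 15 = -114.94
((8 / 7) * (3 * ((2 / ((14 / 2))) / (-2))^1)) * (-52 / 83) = 1248 / 4067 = 0.31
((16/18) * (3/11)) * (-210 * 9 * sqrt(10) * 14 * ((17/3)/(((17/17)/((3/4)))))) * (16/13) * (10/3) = -353679.75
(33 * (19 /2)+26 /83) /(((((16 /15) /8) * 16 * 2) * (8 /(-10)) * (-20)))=781395 /169984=4.60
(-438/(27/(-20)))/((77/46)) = 134320/693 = 193.82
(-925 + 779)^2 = 21316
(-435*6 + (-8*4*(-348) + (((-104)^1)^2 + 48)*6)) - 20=73690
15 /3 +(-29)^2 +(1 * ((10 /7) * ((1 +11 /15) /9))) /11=1758886 /2079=846.03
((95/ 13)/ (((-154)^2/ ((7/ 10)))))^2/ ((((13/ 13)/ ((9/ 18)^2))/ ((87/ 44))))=31407/ 1365671250944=0.00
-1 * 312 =-312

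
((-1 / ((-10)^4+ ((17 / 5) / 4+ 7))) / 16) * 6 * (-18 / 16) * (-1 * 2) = -0.00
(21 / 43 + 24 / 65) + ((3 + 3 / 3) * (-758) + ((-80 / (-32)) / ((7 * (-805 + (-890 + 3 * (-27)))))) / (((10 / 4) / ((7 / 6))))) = -90278093003 / 29783520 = -3031.14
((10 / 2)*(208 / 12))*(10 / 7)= 123.81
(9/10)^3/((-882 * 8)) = -81/784000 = -0.00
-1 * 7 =-7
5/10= 1/2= 0.50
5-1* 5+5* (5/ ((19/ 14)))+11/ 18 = 6509/ 342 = 19.03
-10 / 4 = -5 / 2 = -2.50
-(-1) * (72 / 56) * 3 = 27 / 7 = 3.86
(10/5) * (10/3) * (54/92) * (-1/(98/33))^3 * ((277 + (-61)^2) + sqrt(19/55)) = -3232712835/5411854-29403 * sqrt(1045)/10823708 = -597.43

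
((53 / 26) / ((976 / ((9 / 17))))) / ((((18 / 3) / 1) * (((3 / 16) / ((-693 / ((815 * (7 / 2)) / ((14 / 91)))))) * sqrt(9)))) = -1749 / 142831195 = -0.00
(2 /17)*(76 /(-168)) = -19 /357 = -0.05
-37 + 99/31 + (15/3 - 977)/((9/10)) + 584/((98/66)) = -1094440/1519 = -720.50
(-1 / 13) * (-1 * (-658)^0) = 1 / 13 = 0.08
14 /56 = 1 /4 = 0.25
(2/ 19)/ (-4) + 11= 417/ 38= 10.97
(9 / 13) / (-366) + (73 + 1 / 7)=812011 / 11102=73.14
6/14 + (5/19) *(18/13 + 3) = 144/91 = 1.58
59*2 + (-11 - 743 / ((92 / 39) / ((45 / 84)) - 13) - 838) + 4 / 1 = -3221428 / 5029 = -640.57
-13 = -13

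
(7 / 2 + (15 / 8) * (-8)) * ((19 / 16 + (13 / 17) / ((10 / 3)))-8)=205919 / 2720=75.71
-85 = -85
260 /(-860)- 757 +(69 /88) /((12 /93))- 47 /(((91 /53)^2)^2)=-785348316433063 /1037950609696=-756.63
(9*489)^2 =19368801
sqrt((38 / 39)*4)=2*sqrt(1482) / 39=1.97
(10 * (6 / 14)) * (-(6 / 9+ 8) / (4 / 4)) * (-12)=3120 / 7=445.71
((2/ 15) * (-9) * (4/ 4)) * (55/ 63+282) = -35642/ 105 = -339.45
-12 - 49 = -61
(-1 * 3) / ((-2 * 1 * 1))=3 / 2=1.50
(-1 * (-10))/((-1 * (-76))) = 5/38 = 0.13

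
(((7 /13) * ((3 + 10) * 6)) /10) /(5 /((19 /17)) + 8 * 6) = 399 /4985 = 0.08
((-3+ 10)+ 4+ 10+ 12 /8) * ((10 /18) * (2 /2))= 25 /2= 12.50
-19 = -19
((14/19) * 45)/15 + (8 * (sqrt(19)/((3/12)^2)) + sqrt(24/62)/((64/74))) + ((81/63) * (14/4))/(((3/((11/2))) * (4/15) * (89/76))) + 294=37 * sqrt(93)/496 + 2182263/6764 + 128 * sqrt(19)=881.29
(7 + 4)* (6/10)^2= 99/25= 3.96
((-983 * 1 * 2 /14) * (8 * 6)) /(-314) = 23592 /1099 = 21.47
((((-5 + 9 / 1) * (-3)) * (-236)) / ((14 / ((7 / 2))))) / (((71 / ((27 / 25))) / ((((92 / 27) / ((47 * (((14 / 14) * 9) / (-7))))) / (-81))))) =151984 / 20272275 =0.01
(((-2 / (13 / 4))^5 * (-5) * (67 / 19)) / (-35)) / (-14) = 1097728 / 345673783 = 0.00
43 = 43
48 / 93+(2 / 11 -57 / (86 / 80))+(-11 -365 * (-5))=25831436 / 14663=1761.67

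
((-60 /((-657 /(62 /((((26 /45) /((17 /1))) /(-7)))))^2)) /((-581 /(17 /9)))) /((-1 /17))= -280922883500 /224249649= -1252.72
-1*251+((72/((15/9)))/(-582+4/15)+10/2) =-1073622/4363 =-246.07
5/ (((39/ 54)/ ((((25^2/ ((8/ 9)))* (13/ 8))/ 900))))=8.79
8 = 8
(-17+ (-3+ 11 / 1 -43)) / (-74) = 26 / 37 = 0.70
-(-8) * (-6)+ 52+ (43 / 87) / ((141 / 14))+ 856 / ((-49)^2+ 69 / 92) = 4.41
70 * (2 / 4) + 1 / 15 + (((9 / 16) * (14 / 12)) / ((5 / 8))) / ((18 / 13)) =1433 / 40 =35.82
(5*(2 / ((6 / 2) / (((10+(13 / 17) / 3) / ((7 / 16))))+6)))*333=9288480 / 17093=543.41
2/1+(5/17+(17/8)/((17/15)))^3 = 30703287/2515456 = 12.21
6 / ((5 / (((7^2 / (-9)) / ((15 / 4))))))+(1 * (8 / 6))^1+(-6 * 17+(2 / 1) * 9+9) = -75.41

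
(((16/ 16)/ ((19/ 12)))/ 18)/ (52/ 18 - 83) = -6/ 13699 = -0.00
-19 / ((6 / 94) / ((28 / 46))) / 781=-12502 / 53889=-0.23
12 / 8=1.50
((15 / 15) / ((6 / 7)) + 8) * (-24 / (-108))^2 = 110 / 243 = 0.45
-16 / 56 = -2 / 7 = -0.29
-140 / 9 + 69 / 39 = -13.79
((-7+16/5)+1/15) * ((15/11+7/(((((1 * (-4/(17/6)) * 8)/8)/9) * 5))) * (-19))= -147497/275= -536.35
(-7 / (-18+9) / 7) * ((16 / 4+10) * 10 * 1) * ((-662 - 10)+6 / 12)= -94010 / 9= -10445.56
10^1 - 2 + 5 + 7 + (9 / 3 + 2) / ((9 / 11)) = 235 / 9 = 26.11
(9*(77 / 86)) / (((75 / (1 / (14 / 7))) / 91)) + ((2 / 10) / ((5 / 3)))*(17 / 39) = 276197 / 55900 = 4.94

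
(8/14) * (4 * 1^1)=16/7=2.29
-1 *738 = -738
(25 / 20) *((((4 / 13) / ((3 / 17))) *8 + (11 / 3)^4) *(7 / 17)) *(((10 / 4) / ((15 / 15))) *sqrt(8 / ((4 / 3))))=35878675 *sqrt(6) / 143208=613.68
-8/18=-4/9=-0.44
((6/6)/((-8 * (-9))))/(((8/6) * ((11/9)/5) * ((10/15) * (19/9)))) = 405/13376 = 0.03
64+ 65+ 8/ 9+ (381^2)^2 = 189645444458/ 9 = 21071716050.89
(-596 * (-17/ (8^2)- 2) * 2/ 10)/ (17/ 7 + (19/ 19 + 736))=30247/ 82816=0.37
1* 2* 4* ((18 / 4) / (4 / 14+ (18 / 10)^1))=1260 / 73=17.26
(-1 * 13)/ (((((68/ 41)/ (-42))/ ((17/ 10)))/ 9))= 100737/ 20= 5036.85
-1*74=-74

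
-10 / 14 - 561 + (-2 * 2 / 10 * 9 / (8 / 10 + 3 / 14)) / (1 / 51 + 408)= -5809380112 / 10342073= -561.72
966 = 966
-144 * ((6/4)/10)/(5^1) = -108/25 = -4.32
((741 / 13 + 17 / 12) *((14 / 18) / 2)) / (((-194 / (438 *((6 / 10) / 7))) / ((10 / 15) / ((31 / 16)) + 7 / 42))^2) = 1348562069 / 6076256928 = 0.22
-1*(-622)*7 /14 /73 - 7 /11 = 2910 /803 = 3.62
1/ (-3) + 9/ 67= -40/ 201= -0.20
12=12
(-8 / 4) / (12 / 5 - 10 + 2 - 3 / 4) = 40 / 127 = 0.31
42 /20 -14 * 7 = -959 /10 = -95.90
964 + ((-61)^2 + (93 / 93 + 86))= 4772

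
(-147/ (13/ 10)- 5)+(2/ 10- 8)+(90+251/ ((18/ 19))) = 268009/ 1170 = 229.07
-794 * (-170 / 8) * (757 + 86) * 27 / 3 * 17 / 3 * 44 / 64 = 15958786635 / 32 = 498712082.34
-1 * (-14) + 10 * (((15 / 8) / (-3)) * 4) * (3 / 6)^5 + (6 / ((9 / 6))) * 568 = 73127 / 32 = 2285.22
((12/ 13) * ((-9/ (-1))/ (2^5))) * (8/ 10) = 27/ 130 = 0.21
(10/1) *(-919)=-9190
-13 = -13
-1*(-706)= 706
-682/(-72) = 341/36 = 9.47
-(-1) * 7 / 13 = 7 / 13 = 0.54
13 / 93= 0.14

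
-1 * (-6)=6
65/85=13/17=0.76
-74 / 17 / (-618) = 37 / 5253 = 0.01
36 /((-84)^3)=-1 /16464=-0.00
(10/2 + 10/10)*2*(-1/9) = -4/3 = -1.33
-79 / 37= -2.14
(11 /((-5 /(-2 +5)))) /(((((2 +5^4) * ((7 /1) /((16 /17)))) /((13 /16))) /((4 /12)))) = -13 /33915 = -0.00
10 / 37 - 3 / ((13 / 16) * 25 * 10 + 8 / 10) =25710 / 100603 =0.26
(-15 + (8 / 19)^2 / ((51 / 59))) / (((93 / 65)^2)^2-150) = 0.10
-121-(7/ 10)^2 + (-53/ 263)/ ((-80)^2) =-204492021/ 1683200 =-121.49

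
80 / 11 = 7.27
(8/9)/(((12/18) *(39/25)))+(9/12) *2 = 551/234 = 2.35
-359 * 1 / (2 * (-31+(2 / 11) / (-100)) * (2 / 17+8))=98725 / 138414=0.71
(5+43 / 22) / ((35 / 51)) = 7803 / 770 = 10.13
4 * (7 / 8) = 7 / 2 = 3.50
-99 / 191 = -0.52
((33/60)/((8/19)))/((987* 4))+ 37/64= 365399/631680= 0.58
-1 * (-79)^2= -6241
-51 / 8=-6.38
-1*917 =-917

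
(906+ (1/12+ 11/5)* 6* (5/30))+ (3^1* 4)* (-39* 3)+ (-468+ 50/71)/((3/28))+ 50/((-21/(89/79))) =-11448681449/2355780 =-4859.83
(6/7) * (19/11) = 114/77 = 1.48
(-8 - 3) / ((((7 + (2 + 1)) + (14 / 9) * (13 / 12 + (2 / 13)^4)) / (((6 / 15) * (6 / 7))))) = -18507528 / 57346975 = -0.32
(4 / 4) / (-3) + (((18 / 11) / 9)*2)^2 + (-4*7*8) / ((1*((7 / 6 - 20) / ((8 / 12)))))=316999 / 41019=7.73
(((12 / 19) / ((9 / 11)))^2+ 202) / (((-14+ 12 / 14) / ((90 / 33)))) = -11519095 / 273999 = -42.04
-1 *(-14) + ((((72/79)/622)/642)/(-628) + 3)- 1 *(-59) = 62735663909/825469262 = 76.00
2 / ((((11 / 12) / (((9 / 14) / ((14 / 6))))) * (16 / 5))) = 405 / 2156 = 0.19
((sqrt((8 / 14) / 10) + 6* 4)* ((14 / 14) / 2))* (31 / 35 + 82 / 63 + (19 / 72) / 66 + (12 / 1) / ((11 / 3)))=908777* sqrt(70) / 11642400 + 908777 / 13860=66.22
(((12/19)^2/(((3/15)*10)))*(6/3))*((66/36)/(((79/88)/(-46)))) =-1068672/28519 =-37.47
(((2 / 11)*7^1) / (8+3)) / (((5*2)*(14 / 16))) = 8 / 605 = 0.01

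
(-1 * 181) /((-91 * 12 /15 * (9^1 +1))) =181 /728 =0.25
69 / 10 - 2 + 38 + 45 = 879 / 10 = 87.90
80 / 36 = 20 / 9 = 2.22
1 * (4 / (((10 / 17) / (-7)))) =-238 / 5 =-47.60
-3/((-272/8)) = 3/34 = 0.09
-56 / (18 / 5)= -140 / 9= -15.56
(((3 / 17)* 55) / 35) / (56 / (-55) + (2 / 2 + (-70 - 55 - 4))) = -0.00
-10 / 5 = -2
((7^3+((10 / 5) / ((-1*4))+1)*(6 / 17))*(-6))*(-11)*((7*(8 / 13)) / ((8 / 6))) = 16171848 / 221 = 73175.78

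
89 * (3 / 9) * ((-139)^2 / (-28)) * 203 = -49867501 / 12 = -4155625.08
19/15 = 1.27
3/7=0.43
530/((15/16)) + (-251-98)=649/3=216.33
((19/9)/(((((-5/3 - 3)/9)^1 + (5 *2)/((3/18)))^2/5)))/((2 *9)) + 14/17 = 72233143/87694024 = 0.82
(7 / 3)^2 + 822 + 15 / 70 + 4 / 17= 1773349 / 2142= 827.89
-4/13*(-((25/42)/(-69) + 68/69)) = 5662/18837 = 0.30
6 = 6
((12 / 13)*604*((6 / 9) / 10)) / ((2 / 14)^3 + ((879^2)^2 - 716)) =207172 / 3327384468827185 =0.00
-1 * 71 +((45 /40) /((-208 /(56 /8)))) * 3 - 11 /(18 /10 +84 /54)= -18691963 /251264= -74.39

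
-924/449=-2.06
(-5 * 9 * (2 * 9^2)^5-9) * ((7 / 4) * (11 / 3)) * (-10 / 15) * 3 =128871551461191 / 2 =64435775730595.50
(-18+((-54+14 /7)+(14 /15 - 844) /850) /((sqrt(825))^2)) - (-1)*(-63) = -81.06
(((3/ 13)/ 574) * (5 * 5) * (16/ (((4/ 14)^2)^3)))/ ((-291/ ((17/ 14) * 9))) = -9183825/ 827216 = -11.10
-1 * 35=-35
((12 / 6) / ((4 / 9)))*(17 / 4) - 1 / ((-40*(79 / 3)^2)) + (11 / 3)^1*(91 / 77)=8784221 / 374460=23.46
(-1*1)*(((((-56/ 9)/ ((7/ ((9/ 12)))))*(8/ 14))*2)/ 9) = 16/ 189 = 0.08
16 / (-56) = -2 / 7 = -0.29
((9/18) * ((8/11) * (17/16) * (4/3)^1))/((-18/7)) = -0.20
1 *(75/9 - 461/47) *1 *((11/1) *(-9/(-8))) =-858/47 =-18.26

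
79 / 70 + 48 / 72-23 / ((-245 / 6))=3467 / 1470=2.36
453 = 453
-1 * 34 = -34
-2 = -2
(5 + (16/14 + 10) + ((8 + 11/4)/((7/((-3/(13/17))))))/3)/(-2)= -735/104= -7.07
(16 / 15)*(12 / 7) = 64 / 35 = 1.83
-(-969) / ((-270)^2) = 323 / 24300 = 0.01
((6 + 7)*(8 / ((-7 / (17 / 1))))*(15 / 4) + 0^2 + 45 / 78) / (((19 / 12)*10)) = -103365 / 1729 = -59.78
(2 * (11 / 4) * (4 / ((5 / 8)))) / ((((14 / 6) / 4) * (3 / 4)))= 2816 / 35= 80.46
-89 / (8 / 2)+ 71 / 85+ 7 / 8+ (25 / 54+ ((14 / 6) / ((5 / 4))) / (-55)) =-20307767 / 1009800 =-20.11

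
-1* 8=-8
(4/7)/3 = 4/21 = 0.19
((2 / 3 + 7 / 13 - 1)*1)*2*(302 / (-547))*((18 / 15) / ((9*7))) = -9664 / 2239965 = -0.00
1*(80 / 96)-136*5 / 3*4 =-5435 / 6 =-905.83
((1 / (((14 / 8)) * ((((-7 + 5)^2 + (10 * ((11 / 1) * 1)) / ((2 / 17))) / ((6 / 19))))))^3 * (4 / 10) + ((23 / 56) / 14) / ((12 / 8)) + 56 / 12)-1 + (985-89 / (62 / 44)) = 82793786303889943547 / 89456030029474360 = 925.52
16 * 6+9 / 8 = 777 / 8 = 97.12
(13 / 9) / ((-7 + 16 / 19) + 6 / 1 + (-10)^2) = 247 / 17073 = 0.01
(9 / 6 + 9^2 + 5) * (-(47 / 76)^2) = -386575 / 11552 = -33.46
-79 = -79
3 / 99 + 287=9472 / 33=287.03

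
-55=-55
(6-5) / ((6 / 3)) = 1 / 2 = 0.50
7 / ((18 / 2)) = 0.78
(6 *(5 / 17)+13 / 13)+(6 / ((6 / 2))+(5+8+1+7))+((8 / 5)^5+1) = 1978931 / 53125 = 37.25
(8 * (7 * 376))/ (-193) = -21056/ 193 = -109.10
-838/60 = -419/30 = -13.97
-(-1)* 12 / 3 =4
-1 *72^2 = -5184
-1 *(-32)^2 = -1024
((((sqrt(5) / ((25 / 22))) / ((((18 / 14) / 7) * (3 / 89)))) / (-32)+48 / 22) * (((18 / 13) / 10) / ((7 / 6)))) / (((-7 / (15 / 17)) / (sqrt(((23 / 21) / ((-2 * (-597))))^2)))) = -4968 / 165932767+22517 * sqrt(5) / 369423600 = 0.00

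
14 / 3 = 4.67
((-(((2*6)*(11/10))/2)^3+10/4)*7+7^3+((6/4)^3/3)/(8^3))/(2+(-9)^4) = -0.25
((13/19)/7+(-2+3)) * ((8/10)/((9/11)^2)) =70664/53865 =1.31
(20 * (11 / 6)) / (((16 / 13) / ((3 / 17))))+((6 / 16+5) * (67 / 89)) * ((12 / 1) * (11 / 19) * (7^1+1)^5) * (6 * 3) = 3813192135401 / 229976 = 16580826.41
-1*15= -15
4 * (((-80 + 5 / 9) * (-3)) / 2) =1430 / 3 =476.67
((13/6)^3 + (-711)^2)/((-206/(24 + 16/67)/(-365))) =8090783741635/372654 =21711248.88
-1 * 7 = -7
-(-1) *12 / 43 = 12 / 43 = 0.28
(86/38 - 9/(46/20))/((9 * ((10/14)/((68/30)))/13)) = -2230774/294975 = -7.56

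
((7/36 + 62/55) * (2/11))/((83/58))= 0.17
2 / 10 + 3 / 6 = 7 / 10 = 0.70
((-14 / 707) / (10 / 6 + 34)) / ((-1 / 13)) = 78 / 10807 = 0.01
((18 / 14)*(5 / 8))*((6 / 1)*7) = 135 / 4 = 33.75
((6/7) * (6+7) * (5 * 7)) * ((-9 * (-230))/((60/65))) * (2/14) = 874575/7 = 124939.29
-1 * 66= -66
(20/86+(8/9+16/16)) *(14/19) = 1.56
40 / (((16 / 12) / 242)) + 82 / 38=137981 / 19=7262.16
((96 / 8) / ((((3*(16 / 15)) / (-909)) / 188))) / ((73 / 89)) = -57035205 / 73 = -781304.18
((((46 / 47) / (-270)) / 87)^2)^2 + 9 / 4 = 835691578414540669574989 / 371418479295351408202500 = 2.25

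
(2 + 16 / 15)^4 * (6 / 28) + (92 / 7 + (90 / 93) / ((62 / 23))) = 526303319 / 16216875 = 32.45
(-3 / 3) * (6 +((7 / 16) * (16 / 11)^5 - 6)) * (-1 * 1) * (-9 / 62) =-2064384 / 4992581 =-0.41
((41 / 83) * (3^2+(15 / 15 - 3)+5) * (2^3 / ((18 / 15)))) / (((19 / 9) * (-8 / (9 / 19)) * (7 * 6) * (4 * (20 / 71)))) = -78597 / 3355856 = -0.02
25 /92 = 0.27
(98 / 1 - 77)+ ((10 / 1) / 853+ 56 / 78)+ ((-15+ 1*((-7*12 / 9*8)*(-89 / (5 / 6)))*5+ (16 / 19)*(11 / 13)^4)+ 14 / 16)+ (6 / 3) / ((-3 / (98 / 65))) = 2215143608472023 / 55546575240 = 39879.03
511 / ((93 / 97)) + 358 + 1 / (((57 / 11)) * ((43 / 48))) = 67713805 / 75981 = 891.19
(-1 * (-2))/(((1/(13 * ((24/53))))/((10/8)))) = 780/53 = 14.72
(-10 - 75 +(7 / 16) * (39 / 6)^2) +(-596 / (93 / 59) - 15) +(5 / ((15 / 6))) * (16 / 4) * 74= 787907 / 5952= 132.38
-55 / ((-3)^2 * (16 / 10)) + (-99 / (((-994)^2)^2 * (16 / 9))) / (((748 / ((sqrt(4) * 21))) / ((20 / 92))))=-59981447221583735 / 15704233454375424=-3.82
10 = 10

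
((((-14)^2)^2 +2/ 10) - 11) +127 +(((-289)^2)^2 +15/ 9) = 104636939623/ 15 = 6975795974.87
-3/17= -0.18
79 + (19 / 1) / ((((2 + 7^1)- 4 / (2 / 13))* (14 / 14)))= 1324 / 17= 77.88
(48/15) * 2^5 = 512/5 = 102.40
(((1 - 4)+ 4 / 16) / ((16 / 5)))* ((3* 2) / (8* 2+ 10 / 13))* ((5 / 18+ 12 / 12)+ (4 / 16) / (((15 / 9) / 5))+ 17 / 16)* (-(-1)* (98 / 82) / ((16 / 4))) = -15590575 / 54915072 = -0.28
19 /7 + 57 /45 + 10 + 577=62053 /105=590.98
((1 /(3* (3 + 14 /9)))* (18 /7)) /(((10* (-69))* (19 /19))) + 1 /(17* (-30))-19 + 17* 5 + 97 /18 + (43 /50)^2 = 182110320097 /2524882500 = 72.13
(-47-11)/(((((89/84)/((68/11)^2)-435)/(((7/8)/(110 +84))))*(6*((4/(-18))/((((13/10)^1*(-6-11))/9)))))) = 90757849/81940842635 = 0.00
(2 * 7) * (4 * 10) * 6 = 3360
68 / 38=34 / 19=1.79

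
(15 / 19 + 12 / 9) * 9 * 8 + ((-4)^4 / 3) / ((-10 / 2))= 38696 / 285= 135.78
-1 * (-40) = 40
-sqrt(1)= -1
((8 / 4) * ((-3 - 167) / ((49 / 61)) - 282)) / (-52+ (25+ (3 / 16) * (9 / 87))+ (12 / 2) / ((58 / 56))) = 774016 / 16611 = 46.60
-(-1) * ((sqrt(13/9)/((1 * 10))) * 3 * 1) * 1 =sqrt(13)/10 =0.36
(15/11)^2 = 225/121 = 1.86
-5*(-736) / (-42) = -1840 / 21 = -87.62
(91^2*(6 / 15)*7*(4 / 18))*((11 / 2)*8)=10202192 / 45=226715.38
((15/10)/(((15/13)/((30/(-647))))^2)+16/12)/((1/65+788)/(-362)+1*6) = 39471057340/112972941093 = 0.35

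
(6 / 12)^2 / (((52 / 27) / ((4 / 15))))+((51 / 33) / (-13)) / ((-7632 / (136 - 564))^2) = 89128319 / 2602931760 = 0.03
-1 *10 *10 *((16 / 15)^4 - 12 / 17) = -2026448 / 34425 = -58.87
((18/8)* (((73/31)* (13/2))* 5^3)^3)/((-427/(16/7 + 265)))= -28108972669552734375/2849449568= -9864702637.74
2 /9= 0.22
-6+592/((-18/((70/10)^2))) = -14558/9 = -1617.56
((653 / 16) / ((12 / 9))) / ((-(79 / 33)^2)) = -2133351 / 399424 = -5.34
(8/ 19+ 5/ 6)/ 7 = 0.18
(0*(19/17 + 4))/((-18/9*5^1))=0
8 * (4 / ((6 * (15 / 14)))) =224 / 45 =4.98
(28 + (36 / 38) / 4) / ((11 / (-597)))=-640581 / 418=-1532.49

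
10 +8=18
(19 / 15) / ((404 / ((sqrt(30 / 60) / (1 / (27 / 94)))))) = 171 * sqrt(2) / 379760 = 0.00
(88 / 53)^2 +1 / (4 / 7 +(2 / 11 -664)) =395269787 / 143455630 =2.76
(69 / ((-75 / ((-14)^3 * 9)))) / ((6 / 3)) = 284004 / 25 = 11360.16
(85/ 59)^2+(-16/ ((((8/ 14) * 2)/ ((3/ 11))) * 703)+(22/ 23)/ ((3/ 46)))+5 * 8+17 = 5954667364/ 80755719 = 73.74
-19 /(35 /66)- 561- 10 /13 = -271907 /455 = -597.60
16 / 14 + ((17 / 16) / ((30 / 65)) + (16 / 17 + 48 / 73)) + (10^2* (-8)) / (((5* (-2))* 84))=1666801 / 277984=6.00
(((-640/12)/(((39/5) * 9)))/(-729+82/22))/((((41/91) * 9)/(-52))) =-1601600/119227221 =-0.01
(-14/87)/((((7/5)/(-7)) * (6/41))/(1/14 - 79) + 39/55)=-34884850/153800253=-0.23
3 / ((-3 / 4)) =-4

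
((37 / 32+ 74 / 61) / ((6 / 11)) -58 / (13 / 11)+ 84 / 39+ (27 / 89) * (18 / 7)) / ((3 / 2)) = -3964878319 / 142283232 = -27.87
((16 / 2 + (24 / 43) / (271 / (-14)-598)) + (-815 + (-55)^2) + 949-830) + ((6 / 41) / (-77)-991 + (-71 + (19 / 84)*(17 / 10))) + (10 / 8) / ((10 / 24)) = 59996800832579 / 46931835720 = 1278.38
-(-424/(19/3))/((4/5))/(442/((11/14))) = 8745/58786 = 0.15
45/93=15/31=0.48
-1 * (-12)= 12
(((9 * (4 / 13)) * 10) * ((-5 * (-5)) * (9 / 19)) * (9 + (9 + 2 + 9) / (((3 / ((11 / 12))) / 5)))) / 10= 1297.17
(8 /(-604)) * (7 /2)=-7 /151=-0.05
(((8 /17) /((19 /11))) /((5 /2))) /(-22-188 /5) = -88 /48127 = -0.00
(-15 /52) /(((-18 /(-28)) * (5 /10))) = -35 /39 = -0.90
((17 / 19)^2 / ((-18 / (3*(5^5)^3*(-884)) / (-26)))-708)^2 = 10272757831505399049111427770781696 / 1172889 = 8758508120977687615035547000.00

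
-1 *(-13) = 13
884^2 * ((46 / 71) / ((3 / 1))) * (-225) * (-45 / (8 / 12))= 181981566000 / 71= 2563120647.89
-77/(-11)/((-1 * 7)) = -1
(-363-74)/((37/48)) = -20976/37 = -566.92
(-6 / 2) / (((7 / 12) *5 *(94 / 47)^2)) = -9 / 35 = -0.26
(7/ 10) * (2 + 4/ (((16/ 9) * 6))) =1.66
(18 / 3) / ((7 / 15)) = 90 / 7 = 12.86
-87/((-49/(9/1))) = 783/49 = 15.98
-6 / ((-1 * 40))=3 / 20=0.15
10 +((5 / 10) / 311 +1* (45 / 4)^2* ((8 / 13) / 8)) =1276759 / 64688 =19.74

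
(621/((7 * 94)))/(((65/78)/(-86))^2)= 82672488/8225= 10051.37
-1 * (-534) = 534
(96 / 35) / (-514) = -48 / 8995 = -0.01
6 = 6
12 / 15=4 / 5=0.80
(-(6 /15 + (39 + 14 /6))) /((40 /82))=-12833 /150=-85.55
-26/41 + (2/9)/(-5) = -1252/1845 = -0.68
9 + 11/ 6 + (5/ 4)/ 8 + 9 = 1919/ 96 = 19.99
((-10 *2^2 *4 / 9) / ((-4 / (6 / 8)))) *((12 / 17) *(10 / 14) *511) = 14600 / 17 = 858.82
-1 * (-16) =16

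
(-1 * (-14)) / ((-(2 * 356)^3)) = -7 / 180472064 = -0.00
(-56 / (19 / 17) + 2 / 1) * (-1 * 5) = 4570 / 19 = 240.53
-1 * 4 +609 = 605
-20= -20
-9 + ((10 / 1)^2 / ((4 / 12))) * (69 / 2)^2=357066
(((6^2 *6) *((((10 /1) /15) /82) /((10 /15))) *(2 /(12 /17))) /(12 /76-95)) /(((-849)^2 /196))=-3724 /174033397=-0.00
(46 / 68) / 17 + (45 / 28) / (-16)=-7853 / 129472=-0.06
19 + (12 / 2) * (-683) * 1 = -4079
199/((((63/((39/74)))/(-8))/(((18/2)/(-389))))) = 0.31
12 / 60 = 1 / 5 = 0.20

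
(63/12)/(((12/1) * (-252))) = -1/576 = -0.00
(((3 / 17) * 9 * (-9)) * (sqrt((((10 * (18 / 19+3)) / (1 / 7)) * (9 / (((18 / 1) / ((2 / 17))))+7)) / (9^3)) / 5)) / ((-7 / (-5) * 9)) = -300 * sqrt(2261) / 38437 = -0.37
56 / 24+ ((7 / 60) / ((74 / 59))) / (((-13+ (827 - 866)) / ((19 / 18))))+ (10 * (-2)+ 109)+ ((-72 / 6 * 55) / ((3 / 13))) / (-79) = 127.53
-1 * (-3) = 3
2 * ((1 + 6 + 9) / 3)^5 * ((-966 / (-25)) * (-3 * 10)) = -1350565888 / 135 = -10004191.76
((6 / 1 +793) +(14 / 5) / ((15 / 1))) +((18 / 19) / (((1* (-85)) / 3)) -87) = 17251912 / 24225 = 712.15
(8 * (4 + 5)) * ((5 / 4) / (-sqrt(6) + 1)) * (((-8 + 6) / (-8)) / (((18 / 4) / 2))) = -2 * sqrt(6)-2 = -6.90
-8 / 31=-0.26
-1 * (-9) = 9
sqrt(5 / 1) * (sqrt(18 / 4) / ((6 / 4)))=sqrt(10)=3.16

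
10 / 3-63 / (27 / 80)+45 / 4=-2065 / 12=-172.08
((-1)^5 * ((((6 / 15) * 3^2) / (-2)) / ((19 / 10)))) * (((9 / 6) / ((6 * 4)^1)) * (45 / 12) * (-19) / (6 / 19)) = -855 / 64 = -13.36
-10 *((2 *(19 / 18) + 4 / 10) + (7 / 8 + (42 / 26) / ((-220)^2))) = -19175059 / 566280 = -33.86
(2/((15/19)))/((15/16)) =608/225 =2.70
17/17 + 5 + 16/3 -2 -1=8.33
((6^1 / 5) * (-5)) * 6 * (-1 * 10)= 360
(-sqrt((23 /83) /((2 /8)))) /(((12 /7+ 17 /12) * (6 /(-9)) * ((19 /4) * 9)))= 112 * sqrt(1909) /414751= 0.01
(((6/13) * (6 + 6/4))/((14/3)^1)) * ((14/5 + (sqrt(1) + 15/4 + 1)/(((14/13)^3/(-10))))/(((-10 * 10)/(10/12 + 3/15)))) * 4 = 331017597/249704000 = 1.33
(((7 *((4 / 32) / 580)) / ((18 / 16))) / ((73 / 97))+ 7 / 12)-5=-420584 / 95265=-4.41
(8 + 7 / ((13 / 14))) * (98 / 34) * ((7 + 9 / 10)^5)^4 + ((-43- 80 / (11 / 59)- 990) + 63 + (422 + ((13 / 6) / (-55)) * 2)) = 40151058736054202991.81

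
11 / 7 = 1.57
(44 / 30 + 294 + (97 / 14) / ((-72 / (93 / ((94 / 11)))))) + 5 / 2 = 15629837 / 52640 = 296.92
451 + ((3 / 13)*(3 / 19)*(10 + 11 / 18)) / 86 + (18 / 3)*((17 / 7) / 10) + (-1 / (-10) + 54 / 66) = 7415634493 / 16356340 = 453.38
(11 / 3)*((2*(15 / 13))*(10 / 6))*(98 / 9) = 53900 / 351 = 153.56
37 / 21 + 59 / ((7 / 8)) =1453 / 21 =69.19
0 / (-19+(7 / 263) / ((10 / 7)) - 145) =0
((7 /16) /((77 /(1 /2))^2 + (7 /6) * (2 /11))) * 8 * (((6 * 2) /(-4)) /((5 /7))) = -693 /1118050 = -0.00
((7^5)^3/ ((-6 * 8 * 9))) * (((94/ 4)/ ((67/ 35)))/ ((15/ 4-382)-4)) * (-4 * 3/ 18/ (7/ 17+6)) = -132765557625555995/ 3617876988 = -36697090.05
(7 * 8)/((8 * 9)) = 7/9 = 0.78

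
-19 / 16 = -1.19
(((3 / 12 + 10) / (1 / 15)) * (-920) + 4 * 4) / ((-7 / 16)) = 2262944 / 7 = 323277.71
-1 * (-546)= 546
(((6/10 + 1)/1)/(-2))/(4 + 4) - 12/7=-127/70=-1.81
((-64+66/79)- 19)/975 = -6491/77025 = -0.08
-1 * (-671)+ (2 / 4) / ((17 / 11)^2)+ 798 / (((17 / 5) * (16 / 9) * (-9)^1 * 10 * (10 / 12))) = 7738831 / 11560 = 669.45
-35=-35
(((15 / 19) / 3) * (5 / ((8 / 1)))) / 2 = 25 / 304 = 0.08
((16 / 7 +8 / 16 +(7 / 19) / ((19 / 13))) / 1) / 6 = 15353 / 30324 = 0.51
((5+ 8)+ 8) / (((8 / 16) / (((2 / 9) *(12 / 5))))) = 112 / 5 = 22.40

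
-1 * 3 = -3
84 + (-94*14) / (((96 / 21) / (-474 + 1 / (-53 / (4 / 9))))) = 260516725 / 1908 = 136539.16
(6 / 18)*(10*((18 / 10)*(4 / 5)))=24 / 5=4.80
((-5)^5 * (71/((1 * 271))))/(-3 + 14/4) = -443750/271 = -1637.45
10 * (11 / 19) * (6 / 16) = 165 / 76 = 2.17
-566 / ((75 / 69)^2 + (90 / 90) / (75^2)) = -842101875 / 1758077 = -478.99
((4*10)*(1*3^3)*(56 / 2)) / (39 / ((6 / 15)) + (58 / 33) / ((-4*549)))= 547858080 / 1766393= 310.16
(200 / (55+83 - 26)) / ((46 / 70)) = 125 / 46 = 2.72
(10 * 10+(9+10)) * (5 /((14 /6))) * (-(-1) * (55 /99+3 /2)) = 3145 /6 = 524.17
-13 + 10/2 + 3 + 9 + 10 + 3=17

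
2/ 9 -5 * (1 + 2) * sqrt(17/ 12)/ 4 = -4.24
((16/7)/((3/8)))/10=64/105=0.61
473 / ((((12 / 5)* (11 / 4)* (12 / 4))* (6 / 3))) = 215 / 18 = 11.94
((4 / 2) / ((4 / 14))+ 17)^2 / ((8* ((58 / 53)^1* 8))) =477 / 58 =8.22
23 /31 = 0.74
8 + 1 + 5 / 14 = 131 / 14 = 9.36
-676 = -676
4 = 4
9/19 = 0.47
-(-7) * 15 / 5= 21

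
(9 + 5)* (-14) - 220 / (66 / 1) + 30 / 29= -17252 / 87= -198.30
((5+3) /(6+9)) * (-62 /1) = -33.07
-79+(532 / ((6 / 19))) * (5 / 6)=11924 / 9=1324.89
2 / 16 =1 / 8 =0.12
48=48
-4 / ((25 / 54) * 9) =-24 / 25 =-0.96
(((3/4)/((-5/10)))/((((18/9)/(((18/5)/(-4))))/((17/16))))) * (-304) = -8721/40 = -218.02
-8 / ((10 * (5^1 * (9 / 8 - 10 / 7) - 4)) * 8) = 28 / 1545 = 0.02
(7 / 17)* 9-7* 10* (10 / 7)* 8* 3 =-40737 / 17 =-2396.29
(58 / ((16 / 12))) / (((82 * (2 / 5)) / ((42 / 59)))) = 9135 / 9676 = 0.94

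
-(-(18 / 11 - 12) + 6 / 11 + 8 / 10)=-644 / 55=-11.71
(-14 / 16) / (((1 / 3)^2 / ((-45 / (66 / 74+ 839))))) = 104895 / 248608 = 0.42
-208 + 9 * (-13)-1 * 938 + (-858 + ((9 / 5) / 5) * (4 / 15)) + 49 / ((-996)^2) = -262996331683 / 124002000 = -2120.90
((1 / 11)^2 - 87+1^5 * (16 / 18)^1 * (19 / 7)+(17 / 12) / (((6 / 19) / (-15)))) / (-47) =9261683 / 2866248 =3.23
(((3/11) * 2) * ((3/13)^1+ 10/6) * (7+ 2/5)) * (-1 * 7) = -38332/715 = -53.61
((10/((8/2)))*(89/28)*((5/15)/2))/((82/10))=2225/13776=0.16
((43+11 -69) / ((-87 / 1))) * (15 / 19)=75 / 551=0.14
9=9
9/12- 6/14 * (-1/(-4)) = 9/14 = 0.64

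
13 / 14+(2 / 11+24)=3867 / 154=25.11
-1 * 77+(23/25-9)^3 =-9445533/15625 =-604.51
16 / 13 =1.23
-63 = -63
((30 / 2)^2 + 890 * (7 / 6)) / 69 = 3790 / 207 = 18.31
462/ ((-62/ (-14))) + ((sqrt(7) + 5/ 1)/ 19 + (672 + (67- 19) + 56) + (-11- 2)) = sqrt(7)/ 19 + 511008/ 589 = 867.72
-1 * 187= -187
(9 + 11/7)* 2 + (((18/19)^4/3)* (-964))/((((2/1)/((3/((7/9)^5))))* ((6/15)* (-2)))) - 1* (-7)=1733.26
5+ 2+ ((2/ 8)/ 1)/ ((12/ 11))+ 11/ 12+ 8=775/ 48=16.15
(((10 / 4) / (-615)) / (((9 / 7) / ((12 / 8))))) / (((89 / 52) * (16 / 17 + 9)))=-119 / 426933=-0.00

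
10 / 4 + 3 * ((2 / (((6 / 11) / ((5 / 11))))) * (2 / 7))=55 / 14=3.93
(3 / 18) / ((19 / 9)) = 0.08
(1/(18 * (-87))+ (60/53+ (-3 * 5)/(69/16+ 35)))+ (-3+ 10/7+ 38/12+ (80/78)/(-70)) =5535696172/2375361261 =2.33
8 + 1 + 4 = 13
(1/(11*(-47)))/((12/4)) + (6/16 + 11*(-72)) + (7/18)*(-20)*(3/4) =-9894871/12408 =-797.46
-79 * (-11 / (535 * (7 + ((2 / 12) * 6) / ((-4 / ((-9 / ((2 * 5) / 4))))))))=0.21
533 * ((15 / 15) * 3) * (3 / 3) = 1599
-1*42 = -42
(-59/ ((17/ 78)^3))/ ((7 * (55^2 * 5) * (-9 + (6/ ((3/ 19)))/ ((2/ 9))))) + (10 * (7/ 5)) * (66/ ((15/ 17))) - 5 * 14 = 1524911897458/ 1560491625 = 977.20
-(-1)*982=982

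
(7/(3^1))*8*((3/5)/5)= 56/25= 2.24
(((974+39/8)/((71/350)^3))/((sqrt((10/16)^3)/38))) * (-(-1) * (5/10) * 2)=9018200.66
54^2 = 2916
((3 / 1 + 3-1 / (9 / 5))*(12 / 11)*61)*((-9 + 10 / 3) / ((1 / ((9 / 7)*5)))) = -145180 / 11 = -13198.18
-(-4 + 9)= -5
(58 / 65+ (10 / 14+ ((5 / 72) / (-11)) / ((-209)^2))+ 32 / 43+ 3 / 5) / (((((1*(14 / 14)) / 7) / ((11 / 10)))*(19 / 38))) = 1997258763839 / 43951822200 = 45.44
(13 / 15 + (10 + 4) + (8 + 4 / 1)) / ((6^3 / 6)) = 403 / 540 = 0.75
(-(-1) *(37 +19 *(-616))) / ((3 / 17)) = -66113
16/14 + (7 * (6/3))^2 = 1380/7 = 197.14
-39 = -39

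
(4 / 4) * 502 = 502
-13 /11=-1.18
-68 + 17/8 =-527/8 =-65.88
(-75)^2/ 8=5625/ 8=703.12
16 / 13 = 1.23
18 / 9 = 2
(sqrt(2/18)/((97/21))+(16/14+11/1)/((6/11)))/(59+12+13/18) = 272967/876589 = 0.31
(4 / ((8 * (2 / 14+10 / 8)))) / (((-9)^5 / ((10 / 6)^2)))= -350 / 20726199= -0.00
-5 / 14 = -0.36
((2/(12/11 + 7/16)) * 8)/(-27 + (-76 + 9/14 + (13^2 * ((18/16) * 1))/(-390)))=-1576960/15492517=-0.10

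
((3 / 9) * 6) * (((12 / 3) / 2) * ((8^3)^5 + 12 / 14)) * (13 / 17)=12807111440335160 / 119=107622785212900.50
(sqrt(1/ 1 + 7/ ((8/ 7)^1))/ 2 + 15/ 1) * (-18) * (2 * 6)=-3240 - 27 * sqrt(114)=-3528.28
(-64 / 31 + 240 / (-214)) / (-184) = 1321 / 76291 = 0.02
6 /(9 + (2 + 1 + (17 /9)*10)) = 27 /139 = 0.19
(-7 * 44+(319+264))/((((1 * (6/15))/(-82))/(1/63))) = -56375/63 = -894.84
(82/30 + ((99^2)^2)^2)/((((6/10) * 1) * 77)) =19773100594884008/99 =199728288837212.20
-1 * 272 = -272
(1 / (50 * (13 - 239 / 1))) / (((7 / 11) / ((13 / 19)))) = -143 / 1502900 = -0.00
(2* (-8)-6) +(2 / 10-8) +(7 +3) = -99 / 5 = -19.80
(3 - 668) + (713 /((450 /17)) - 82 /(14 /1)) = -643.92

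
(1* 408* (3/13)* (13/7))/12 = 102/7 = 14.57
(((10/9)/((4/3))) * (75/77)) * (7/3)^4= 42875/1782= 24.06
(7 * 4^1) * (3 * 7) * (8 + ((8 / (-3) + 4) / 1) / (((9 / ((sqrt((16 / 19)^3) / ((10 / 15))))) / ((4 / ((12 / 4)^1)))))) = 100352 * sqrt(19) / 3249 + 4704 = 4838.63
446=446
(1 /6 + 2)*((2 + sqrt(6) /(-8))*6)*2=52-13*sqrt(6) /4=44.04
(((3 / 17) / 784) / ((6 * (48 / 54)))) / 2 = 9 / 426496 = 0.00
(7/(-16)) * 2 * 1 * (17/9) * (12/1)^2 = -238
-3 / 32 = -0.09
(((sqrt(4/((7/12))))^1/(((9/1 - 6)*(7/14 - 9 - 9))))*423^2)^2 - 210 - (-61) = 682997912533/8575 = 79649902.34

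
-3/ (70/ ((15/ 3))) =-3/ 14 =-0.21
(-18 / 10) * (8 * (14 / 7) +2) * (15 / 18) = -27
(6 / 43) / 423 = 2 / 6063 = 0.00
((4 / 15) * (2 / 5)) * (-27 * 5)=-72 / 5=-14.40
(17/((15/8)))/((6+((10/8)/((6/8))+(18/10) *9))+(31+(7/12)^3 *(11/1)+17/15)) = 78336/502705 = 0.16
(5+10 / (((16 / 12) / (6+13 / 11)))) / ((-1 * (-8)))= 1295 / 176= 7.36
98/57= 1.72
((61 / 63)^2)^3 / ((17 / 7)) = 51520374361 / 151842791079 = 0.34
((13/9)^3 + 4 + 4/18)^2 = 27825625/531441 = 52.36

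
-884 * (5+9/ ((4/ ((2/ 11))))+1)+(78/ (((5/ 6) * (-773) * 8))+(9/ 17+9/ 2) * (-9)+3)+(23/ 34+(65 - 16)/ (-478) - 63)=-996759946558/ 172738445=-5770.34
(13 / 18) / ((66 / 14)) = 91 / 594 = 0.15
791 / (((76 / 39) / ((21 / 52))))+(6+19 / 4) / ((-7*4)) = 174007 / 1064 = 163.54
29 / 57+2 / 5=259 / 285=0.91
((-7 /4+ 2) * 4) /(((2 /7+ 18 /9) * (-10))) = -7 /160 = -0.04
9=9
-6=-6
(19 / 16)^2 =361 / 256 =1.41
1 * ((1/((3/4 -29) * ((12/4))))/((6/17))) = -34/1017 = -0.03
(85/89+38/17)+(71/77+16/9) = 6175934/1048509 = 5.89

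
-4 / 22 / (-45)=2 / 495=0.00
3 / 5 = 0.60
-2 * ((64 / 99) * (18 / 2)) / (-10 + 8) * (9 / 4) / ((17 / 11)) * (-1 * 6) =-864 / 17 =-50.82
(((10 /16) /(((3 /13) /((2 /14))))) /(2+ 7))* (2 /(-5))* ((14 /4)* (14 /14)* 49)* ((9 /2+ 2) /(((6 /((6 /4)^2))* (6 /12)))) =-8281 /576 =-14.38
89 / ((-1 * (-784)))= 89 / 784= 0.11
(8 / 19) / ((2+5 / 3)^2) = 72 / 2299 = 0.03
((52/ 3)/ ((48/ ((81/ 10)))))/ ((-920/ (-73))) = 8541/ 36800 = 0.23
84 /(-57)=-1.47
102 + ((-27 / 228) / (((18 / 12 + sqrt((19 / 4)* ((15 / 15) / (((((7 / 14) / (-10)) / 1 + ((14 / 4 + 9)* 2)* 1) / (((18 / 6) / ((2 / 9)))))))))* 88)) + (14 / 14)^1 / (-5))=120856301 / 1187120- 3* sqrt(284430) / 237424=101.80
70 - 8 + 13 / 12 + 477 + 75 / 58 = 188399 / 348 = 541.38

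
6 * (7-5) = 12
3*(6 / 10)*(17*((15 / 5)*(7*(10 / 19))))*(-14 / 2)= -44982 / 19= -2367.47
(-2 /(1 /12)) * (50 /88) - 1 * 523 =-5903 /11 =-536.64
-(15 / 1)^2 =-225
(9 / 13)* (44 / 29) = 1.05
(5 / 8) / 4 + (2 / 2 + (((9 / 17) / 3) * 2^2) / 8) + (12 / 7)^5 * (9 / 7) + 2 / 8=1313930109 / 64001056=20.53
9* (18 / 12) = 27 / 2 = 13.50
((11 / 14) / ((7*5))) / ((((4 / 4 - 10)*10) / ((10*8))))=-44 / 2205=-0.02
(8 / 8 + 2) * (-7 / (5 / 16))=-336 / 5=-67.20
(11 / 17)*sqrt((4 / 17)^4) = 176 / 4913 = 0.04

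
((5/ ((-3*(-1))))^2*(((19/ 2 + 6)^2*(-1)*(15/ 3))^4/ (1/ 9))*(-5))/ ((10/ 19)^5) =-52796066122915566475/ 8192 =-6444832290394966.61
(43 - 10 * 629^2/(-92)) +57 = 1982805/46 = 43104.46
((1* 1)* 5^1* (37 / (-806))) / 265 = -37 / 42718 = -0.00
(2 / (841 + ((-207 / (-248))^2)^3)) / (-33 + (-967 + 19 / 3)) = -1395922589712384 / 583502396712069753413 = -0.00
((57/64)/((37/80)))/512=285/75776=0.00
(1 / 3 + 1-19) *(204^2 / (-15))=245072 / 5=49014.40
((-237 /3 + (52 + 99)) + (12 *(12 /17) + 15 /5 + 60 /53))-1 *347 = -262.40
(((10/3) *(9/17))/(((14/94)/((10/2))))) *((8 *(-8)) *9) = -4060800/119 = -34124.37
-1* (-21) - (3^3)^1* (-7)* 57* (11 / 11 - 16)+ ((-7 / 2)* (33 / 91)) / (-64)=-268859103 / 1664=-161573.98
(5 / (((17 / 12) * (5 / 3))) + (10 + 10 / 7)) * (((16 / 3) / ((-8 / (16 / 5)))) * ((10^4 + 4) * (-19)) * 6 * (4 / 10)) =39219521536 / 2975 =13183032.45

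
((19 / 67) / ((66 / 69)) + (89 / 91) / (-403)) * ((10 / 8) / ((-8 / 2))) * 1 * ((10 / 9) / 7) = -132457625 / 9081408336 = -0.01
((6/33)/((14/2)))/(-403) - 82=-2544544/31031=-82.00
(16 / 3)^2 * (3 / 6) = 128 / 9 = 14.22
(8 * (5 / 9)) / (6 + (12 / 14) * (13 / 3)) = 70 / 153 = 0.46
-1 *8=-8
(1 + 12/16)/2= 7/8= 0.88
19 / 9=2.11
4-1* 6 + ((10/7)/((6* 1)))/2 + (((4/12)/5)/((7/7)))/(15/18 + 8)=-20851/11130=-1.87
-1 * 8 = -8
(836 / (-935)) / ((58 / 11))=-418 / 2465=-0.17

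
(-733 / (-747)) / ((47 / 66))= 16126 / 11703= 1.38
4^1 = 4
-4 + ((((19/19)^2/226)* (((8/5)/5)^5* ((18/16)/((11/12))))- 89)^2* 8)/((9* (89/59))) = 4663.55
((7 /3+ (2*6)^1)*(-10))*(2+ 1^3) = -430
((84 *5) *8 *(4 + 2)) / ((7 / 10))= 28800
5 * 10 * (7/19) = 350/19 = 18.42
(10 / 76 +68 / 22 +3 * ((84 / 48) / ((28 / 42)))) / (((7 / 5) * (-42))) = -30925 / 163856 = -0.19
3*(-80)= -240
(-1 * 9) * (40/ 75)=-4.80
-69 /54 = -1.28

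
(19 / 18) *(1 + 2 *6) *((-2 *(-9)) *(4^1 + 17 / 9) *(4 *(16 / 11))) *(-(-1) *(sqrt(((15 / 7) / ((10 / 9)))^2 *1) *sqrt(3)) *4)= 5026944 *sqrt(3) / 77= 113076.91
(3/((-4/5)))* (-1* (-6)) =-45/2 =-22.50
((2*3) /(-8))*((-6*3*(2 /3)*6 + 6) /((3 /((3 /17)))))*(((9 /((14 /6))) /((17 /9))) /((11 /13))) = 28431 /4046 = 7.03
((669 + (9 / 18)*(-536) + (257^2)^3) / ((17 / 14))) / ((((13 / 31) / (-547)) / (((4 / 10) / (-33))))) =9120413577426031720 / 2431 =3751712701532715.64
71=71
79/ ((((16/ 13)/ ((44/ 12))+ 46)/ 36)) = 203346/ 3313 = 61.38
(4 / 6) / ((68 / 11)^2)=121 / 6936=0.02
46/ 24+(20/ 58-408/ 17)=-21.74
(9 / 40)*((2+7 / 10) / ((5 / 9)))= 2187 / 2000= 1.09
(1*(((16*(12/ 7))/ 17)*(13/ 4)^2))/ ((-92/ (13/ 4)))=-6591/ 10948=-0.60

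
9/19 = 0.47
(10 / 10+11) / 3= 4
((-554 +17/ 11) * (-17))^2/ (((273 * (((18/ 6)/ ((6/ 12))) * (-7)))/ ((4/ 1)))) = -21345498962/ 693693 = -30770.81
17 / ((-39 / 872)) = -14824 / 39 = -380.10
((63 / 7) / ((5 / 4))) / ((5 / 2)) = 72 / 25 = 2.88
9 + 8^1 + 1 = 18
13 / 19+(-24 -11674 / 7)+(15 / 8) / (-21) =-1799351 / 1064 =-1691.12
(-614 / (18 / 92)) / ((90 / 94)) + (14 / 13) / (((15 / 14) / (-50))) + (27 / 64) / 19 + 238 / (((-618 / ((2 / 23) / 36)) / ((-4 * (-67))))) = -50478229535861 / 15166906560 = -3328.18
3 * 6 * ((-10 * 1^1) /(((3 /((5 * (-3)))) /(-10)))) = -9000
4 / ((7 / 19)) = 76 / 7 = 10.86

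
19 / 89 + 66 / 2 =2956 / 89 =33.21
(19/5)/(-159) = -19/795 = -0.02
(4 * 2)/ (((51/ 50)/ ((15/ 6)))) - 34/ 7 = 5266/ 357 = 14.75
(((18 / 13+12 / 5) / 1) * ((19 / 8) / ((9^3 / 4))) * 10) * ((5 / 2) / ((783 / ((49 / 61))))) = 190855 / 150883317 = 0.00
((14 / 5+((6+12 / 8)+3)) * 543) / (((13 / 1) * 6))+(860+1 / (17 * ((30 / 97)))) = 2526769 / 2652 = 952.78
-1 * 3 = -3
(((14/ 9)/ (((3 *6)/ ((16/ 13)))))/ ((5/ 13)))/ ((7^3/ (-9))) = -16/ 2205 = -0.01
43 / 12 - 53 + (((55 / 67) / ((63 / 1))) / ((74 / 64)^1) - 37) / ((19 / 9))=-264837719 / 3956484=-66.94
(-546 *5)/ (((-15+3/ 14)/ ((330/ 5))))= 12186.09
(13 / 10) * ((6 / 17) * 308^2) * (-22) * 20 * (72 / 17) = -23441273856 / 289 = -81111674.24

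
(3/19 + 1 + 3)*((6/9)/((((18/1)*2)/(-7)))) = -553/1026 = -0.54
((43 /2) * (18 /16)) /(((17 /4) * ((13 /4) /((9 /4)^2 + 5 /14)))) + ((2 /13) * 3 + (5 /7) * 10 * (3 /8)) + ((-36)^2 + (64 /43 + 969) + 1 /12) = 7277511245 /3193008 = 2279.20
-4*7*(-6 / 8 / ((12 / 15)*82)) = 105 / 328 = 0.32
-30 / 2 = -15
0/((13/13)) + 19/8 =19/8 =2.38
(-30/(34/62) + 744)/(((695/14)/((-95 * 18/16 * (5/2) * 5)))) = -175330575/9452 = -18549.57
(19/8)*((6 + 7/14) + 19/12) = 1843/96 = 19.20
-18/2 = -9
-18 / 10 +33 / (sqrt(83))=-9 / 5 +33*sqrt(83) / 83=1.82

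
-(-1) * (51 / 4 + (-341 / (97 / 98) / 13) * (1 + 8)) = -1138737 / 5044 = -225.76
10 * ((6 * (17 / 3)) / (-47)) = -340 / 47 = -7.23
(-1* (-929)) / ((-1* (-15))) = 929 / 15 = 61.93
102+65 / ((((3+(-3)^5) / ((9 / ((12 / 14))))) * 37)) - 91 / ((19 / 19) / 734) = -78963419 / 1184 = -66692.08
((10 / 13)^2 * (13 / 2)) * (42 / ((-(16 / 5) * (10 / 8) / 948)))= -497700 / 13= -38284.62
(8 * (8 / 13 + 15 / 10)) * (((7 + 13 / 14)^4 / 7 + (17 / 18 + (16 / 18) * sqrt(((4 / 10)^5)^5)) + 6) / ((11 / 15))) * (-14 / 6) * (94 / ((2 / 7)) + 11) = -2939024534125 / 280917 - 62390272 * sqrt(10) / 1142578125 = -10462252.49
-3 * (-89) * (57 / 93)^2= 96387 / 961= 100.30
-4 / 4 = -1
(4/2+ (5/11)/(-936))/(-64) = -20587/658944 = -0.03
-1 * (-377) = 377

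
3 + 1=4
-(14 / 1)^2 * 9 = -1764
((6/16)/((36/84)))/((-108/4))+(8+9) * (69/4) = 63335/216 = 293.22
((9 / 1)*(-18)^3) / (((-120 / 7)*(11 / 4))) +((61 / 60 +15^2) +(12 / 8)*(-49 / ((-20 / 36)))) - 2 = 970001 / 660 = 1469.70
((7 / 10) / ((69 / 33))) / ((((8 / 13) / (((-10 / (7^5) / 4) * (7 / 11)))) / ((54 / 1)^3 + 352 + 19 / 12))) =-24619543 / 3029376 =-8.13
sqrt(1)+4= 5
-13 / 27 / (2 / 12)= -26 / 9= -2.89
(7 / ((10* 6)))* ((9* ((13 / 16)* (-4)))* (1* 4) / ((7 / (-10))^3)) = 39.80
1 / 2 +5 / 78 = 22 / 39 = 0.56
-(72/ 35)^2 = -5184/ 1225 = -4.23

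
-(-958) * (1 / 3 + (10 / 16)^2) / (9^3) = 66581 / 69984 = 0.95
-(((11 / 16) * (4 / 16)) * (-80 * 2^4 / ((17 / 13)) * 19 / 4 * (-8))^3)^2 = -78226411014747192480754540.00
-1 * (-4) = 4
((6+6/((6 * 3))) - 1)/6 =8/9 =0.89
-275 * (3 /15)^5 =-11 /125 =-0.09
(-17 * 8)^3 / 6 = -1257728 / 3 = -419242.67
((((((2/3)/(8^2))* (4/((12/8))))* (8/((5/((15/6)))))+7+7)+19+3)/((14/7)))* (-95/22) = -30875/396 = -77.97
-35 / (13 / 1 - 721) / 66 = 35 / 46728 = 0.00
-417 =-417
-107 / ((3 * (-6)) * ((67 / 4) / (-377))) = -80678 / 603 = -133.79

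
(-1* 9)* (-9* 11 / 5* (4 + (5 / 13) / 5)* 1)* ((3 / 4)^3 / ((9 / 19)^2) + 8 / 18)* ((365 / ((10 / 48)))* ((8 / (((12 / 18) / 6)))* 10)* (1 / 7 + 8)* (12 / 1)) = 1457206200648 / 7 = 208172314378.29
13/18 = 0.72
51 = 51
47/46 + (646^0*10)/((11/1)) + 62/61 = 90969/30866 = 2.95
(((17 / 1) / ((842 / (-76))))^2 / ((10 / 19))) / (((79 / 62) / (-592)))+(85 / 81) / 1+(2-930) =-3005.41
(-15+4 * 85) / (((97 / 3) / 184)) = 179400 / 97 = 1849.48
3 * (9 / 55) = 27 / 55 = 0.49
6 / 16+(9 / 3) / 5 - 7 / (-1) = 319 / 40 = 7.98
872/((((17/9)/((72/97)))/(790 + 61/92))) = 10275684624/37927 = 270933.23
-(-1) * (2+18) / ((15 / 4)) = 16 / 3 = 5.33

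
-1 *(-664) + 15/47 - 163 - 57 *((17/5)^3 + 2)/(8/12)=-35604531/11750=-3030.17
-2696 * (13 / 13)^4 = -2696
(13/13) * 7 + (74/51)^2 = 23683/2601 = 9.11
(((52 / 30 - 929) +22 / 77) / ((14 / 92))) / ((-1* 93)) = 4477318 / 68355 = 65.50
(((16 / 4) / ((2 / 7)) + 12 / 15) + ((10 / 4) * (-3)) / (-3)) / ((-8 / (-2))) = 173 / 40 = 4.32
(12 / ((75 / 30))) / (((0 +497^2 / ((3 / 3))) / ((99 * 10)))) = 4752 / 247009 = 0.02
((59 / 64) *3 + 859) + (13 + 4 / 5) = 280181 / 320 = 875.57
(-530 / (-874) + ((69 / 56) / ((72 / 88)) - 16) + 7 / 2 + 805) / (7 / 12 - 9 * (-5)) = 58337261 / 3346546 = 17.43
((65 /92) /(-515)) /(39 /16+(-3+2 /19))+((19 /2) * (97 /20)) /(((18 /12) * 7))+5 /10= 4.89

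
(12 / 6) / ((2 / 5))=5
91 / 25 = 3.64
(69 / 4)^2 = 297.56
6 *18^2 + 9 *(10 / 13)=25362 / 13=1950.92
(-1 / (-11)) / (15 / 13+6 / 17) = 221 / 3663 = 0.06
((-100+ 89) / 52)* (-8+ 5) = 33 / 52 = 0.63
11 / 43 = 0.26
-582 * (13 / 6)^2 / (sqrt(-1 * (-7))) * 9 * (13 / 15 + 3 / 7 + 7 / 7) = -3950713 * sqrt(7) / 490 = -21331.85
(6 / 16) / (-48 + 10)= -3 / 304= -0.01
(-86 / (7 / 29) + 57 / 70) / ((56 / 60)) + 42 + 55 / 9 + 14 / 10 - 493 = -7270777 / 8820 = -824.35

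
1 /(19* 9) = 1 /171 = 0.01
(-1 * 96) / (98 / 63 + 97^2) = -864 / 84695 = -0.01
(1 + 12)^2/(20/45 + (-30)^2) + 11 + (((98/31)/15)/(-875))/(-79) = 416322460331/37212555000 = 11.19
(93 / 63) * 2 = 62 / 21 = 2.95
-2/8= -1/4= -0.25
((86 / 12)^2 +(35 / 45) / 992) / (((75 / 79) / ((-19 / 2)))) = -76477451 / 148800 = -513.96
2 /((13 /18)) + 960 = 12516 /13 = 962.77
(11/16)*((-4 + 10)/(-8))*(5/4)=-165/256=-0.64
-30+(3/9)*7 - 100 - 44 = -515/3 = -171.67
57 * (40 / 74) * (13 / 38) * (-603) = -235170 / 37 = -6355.95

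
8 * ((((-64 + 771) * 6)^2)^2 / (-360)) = -35978259283344 / 5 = -7195651856668.80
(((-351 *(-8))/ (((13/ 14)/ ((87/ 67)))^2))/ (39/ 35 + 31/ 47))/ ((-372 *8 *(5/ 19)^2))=-396442489401/ 26394287530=-15.02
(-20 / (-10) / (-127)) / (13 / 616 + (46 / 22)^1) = -1232 / 165227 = -0.01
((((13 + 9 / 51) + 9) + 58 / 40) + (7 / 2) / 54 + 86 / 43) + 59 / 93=3745883 / 142290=26.33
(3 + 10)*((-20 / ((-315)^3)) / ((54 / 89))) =2314 / 168781725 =0.00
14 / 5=2.80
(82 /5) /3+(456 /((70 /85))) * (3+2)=291274 /105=2774.04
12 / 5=2.40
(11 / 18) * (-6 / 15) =-11 / 45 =-0.24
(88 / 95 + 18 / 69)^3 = 17454600584 / 10431681625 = 1.67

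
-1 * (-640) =640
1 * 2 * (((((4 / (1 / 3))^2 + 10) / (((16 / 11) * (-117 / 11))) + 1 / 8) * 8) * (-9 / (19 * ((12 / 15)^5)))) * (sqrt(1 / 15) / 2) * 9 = 1078125 * sqrt(15) / 15808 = 264.14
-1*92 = -92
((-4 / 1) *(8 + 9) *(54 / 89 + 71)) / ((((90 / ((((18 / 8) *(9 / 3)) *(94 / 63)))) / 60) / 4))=-81472432 / 623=-130774.37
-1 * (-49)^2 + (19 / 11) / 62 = -1637463 / 682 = -2400.97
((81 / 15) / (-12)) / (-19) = 0.02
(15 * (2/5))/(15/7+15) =7/20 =0.35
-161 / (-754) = 161 / 754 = 0.21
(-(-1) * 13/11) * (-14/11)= -182/121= -1.50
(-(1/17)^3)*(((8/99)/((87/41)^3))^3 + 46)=-12744907704240986532562390/1361211537552632949382249149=-0.01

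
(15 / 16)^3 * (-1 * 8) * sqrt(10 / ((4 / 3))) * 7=-126.37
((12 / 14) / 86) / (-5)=-3 / 1505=-0.00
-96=-96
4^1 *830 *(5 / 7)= 16600 / 7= 2371.43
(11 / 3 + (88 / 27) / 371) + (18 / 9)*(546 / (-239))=-2139301 / 2394063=-0.89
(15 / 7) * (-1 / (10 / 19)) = -57 / 14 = -4.07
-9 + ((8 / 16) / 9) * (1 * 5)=-157 / 18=-8.72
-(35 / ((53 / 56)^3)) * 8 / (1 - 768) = 49172480 / 114188659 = 0.43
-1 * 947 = -947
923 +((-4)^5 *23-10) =-22639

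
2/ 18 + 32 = 289/ 9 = 32.11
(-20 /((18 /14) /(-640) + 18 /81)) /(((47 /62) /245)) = -12249216000 /417313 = -29352.59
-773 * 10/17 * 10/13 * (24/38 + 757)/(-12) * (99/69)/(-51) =-621.27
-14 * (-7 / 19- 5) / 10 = 714 / 95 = 7.52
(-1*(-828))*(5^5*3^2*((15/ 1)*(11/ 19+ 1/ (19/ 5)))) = 5589000000/ 19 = 294157894.74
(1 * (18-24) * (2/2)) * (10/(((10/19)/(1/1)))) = -114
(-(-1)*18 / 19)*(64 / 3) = 384 / 19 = 20.21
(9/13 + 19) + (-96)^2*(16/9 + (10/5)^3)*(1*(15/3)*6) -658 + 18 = 35135616/13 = 2702739.69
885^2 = 783225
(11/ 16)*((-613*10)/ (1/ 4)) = -33715/ 2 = -16857.50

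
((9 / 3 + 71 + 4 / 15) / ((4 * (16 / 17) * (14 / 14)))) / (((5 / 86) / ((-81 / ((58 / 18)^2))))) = -2647.07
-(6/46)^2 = -9/529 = -0.02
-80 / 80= -1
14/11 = 1.27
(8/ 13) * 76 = 608/ 13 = 46.77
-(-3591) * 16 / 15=19152 / 5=3830.40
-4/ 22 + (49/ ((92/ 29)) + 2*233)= 487039/ 1012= 481.26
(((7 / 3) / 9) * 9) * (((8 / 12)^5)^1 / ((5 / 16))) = 3584 / 3645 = 0.98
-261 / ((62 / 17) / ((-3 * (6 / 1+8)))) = 93177 / 31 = 3005.71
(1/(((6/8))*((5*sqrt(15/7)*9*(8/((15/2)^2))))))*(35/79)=35*sqrt(105)/5688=0.06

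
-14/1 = -14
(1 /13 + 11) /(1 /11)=1584 /13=121.85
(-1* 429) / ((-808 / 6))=1287 / 404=3.19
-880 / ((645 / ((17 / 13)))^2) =-50864 / 14061645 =-0.00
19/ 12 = 1.58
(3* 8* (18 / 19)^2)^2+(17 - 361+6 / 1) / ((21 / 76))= -2077896152 / 2736741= -759.26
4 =4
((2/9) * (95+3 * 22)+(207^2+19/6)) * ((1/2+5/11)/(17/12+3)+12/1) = 916343821/1749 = 523924.43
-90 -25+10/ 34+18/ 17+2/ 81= -156458/ 1377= -113.62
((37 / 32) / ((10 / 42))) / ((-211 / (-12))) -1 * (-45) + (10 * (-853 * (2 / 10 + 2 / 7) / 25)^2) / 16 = 28035815543 / 129237500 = 216.93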